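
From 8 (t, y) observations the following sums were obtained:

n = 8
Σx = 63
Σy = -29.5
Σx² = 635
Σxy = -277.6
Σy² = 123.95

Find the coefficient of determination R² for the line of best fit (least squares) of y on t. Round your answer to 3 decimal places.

Sxx = Σx² − (Σx)²/n = 635 − 496.125 = 138.875
Sxy = Σxy − (Σx)(Σy)/n = -277.6 − (-232.3125) = -45.2875
Syy = Σy² − (Σy)²/n = 123.95 − 108.78125 = 15.16875
R² = Sxy²/(Sxx·Syy) = (-45.2875)²/(138.875·15.16875) = 0.973605

0.974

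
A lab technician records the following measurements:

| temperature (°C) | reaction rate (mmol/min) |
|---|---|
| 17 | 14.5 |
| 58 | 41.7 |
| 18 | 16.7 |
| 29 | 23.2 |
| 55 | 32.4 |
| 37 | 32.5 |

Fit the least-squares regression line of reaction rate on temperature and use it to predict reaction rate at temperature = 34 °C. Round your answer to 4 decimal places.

25.9040

n = 6, Σx = 214, Σy = 161, Σxy = 6623, Σx² = 9212
Sxx = Σx² − (Σx)²/n = 9212 − 7632.666667 = 1579.333333
Sxy = Σxy − (Σx)(Σy)/n = 6623 − 5742.333333 = 880.666667
b = Sxy/Sxx = 880.666667/1579.333333 = 0.557619
a = ȳ − b·x̄ = 26.833333 − 0.557619·35.666667 = 6.944913
ŷ(34) = a + b·34 = 6.944913 + 0.557619·34 = 25.903968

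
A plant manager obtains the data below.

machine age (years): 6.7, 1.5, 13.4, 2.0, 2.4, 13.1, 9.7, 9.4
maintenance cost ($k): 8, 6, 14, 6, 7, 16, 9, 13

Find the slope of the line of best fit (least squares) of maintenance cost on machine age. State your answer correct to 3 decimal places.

0.738

n = 8, Σx = 58.2, Σy = 79, Σxy = 698.1, Σx² = 590.52
Sxx = Σx² − (Σx)²/n = 590.52 − 423.405 = 167.115
Sxy = Σxy − (Σx)(Σy)/n = 698.1 − 574.725 = 123.375
b = Sxy/Sxx = 123.375/167.115 = 0.738264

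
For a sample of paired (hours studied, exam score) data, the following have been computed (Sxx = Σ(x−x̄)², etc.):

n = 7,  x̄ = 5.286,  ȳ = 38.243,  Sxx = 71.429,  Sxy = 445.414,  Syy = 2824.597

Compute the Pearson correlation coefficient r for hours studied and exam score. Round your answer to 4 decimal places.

r = Sxy/√(Sxx·Syy) = 445.414/√(201758.139113) = 445.414/449.174954 = 0.991627

0.9916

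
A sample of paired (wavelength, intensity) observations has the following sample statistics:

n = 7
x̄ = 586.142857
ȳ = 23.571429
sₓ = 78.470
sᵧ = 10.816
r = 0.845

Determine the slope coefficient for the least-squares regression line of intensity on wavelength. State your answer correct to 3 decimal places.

0.116

b = r · sᵧ/sₓ = 0.845 · 10.816/78.47 = 0.116472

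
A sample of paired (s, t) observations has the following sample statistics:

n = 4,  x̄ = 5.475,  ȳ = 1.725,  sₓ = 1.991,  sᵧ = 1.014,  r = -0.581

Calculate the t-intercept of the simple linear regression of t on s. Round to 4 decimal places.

3.3450

b = r · sᵧ/sₓ = -0.581 · 1.014/1.991 = -0.295899
a = ȳ − b·x̄ = 1.725 − (-0.295899)·5.475 = 3.345045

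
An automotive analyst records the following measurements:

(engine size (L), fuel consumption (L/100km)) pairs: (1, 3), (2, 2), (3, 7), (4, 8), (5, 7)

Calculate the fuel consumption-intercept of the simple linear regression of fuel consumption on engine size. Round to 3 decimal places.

1.200

n = 5, Σx = 15, Σy = 27, Σxy = 95, Σx² = 55
Sxx = Σx² − (Σx)²/n = 55 − 45 = 10
Sxy = Σxy − (Σx)(Σy)/n = 95 − 81 = 14
b = Sxy/Sxx = 14/10 = 1.4
a = ȳ − b·x̄ = 5.4 − 1.4·3 = 1.2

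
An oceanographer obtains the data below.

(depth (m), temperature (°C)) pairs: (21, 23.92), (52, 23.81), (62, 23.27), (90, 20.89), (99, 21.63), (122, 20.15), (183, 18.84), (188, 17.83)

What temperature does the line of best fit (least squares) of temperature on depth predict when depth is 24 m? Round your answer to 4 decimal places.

24.1891

n = 8, Σx = 817, Σy = 170.34, Σxy = 16462.71, Σx² = 108607
Sxx = Σx² − (Σx)²/n = 108607 − 83436.125 = 25170.875
Sxy = Σxy − (Σx)(Σy)/n = 16462.71 − 17395.9725 = -933.2625
b = Sxy/Sxx = -933.2625/25170.875 = -0.037077
a = ȳ − b·x̄ = 21.2925 − (-0.037077)·102.125 = 25.078997
ŷ(24) = a + b·24 = 25.078997 + (-0.037077)·24 = 24.189147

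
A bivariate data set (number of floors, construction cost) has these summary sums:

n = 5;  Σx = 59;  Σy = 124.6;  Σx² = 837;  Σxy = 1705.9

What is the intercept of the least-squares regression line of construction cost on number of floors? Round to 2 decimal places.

5.17

Sxx = Σx² − (Σx)²/n = 837 − 696.2 = 140.8
Sxy = Σxy − (Σx)(Σy)/n = 1705.9 − 1470.28 = 235.62
b = Sxy/Sxx = 235.62/140.8 = 1.673437
a = ȳ − b·x̄ = 24.92 − 1.673437·11.8 = 5.173438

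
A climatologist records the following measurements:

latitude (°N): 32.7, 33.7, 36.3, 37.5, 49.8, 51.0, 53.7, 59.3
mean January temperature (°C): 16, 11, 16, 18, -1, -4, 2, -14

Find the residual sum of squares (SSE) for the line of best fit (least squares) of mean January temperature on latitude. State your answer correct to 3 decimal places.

n = 8, Σx = 354, Σy = 44, Σxy = 1173.1, Σx² = 16410.14, Σy² = 1174
Sxx = Σx² − (Σx)²/n = 16410.14 − 15664.5 = 745.64
Sxy = Σxy − (Σx)(Σy)/n = 1173.1 − 1947 = -773.9
Syy = Σy² − (Σy)²/n = 1174 − 242 = 932
b = Sxy/Sxx = -773.9/745.64 = -1.037900
SSE = Syy − b·Sxy = 932 − (-1.037900)·(-773.9) = 128.768937

128.769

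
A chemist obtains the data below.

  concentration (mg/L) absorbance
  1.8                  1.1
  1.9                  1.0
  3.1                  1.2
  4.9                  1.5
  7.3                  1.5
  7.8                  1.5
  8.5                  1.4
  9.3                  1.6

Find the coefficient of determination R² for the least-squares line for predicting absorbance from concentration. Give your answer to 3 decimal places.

0.791

n = 8, Σx = 44.6, Σy = 10.8, Σxy = 64.38, Σx² = 313.34, Σy² = 14.92
Sxx = Σx² − (Σx)²/n = 313.34 − 248.645 = 64.695
Sxy = Σxy − (Σx)(Σy)/n = 64.38 − 60.21 = 4.17
Syy = Σy² − (Σy)²/n = 14.92 − 14.58 = 0.34
R² = Sxy²/(Sxx·Syy) = (4.17)²/(64.695·0.34) = 0.790537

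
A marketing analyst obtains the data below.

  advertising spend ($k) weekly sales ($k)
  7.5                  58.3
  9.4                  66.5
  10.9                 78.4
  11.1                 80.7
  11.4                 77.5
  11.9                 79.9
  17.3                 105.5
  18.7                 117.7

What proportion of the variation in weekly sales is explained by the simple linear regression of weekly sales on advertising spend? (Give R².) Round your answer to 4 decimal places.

0.9854

n = 8, Σx = 98.2, Σy = 664.5, Σxy = 8673.13, Σx² = 1307.18, Σy² = 57853.99
Sxx = Σx² − (Σx)²/n = 1307.18 − 1205.405 = 101.775
Sxy = Σxy − (Σx)(Σy)/n = 8673.13 − 8156.7375 = 516.3925
Syy = Σy² − (Σy)²/n = 57853.99 − 55195.03125 = 2658.95875
R² = Sxy²/(Sxx·Syy) = (516.3925)²/(101.775·2658.95875) = 0.985388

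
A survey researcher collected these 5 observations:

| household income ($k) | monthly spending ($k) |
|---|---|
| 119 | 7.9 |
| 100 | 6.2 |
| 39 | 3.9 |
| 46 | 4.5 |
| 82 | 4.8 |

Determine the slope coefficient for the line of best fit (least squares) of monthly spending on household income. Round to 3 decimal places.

0.043

n = 5, Σx = 386, Σy = 27.3, Σxy = 2312.8, Σx² = 34522
Sxx = Σx² − (Σx)²/n = 34522 − 29799.2 = 4722.8
Sxy = Σxy − (Σx)(Σy)/n = 2312.8 − 2107.56 = 205.24
b = Sxy/Sxx = 205.24/4722.8 = 0.043457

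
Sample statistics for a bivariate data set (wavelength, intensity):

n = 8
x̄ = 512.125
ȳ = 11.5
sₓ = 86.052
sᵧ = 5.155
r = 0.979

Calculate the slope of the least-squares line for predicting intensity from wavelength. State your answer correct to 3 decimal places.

0.059

b = r · sᵧ/sₓ = 0.979 · 5.155/86.052 = 0.058648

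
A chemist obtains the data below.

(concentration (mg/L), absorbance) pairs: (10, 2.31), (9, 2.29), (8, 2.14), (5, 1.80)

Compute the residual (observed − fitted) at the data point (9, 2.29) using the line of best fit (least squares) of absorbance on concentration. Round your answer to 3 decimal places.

n = 4, Σx = 32, Σy = 8.54, Σxy = 69.83, Σx² = 270
Sxx = Σx² − (Σx)²/n = 270 − 256 = 14
Sxy = Σxy − (Σx)(Σy)/n = 69.83 − 68.32 = 1.51
b = Sxy/Sxx = 1.51/14 = 0.107857
a = ȳ − b·x̄ = 2.135 − 0.107857·8 = 1.272143
ŷ(9) = 1.272143 + 0.107857·9 = 2.242857
residual = y − ŷ = 2.29 − 2.242857 = 0.047143

0.047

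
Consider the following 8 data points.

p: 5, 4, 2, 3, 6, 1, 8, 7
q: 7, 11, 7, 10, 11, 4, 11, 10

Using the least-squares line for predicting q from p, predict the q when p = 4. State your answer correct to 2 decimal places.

n = 8, Σx = 36, Σy = 71, Σxy = 351, Σx² = 204
Sxx = Σx² − (Σx)²/n = 204 − 162 = 42
Sxy = Σxy − (Σx)(Σy)/n = 351 − 319.5 = 31.5
b = Sxy/Sxx = 31.5/42 = 0.75
a = ȳ − b·x̄ = 8.875 − 0.75·4.5 = 5.5
ŷ(4) = a + b·4 = 5.5 + 0.75·4 = 8.5

8.50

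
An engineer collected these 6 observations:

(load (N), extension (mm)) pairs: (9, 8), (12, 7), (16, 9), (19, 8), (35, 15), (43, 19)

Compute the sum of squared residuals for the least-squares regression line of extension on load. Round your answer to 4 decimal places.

n = 6, Σx = 134, Σy = 66, Σxy = 1794, Σx² = 3916, Σy² = 844
Sxx = Σx² − (Σx)²/n = 3916 − 2992.666667 = 923.333333
Sxy = Σxy − (Σx)(Σy)/n = 1794 − 1474 = 320
Syy = Σy² − (Σy)²/n = 844 − 726 = 118
b = Sxy/Sxx = 320/923.333333 = 0.346570
SSE = Syy − b·Sxy = 118 − 0.346570·320 = 7.097473

7.0975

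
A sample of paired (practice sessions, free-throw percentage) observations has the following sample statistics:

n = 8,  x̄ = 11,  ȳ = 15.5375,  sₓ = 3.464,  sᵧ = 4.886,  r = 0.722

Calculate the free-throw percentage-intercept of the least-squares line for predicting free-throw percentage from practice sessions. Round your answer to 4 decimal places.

4.3352

b = r · sᵧ/sₓ = 0.722 · 4.886/3.464 = 1.018387
a = ȳ − b·x̄ = 15.5375 − 1.018387·11 = 4.335245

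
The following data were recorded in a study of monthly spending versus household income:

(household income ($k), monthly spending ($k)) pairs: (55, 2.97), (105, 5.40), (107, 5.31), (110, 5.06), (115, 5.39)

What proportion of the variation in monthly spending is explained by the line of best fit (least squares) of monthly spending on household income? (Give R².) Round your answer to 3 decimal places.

0.958

n = 5, Σx = 492, Σy = 24.13, Σxy = 2474.97, Σx² = 50824, Σy² = 120.8327
Sxx = Σx² − (Σx)²/n = 50824 − 48412.8 = 2411.2
Sxy = Σxy − (Σx)(Σy)/n = 2474.97 − 2374.392 = 100.578
Syy = Σy² − (Σy)²/n = 120.8327 − 116.45138 = 4.38132
R² = Sxy²/(Sxx·Syy) = (100.578)²/(2411.2·4.38132) = 0.957564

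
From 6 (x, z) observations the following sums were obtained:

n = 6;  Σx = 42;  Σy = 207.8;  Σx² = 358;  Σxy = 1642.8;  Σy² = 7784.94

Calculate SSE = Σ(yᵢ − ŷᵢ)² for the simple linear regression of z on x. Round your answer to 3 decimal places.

34.708

Sxx = Σx² − (Σx)²/n = 358 − 294 = 64
Sxy = Σxy − (Σx)(Σy)/n = 1642.8 − 1454.6 = 188.2
Syy = Σy² − (Σy)²/n = 7784.94 − 7196.806667 = 588.133333
b = Sxy/Sxx = 188.2/64 = 2.940625
SSE = Syy − b·Sxy = 588.133333 − 2.940625·188.2 = 34.707708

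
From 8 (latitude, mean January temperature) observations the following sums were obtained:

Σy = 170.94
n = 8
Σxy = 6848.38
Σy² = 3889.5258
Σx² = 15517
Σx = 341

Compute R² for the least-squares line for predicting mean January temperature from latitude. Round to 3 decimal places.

Sxx = Σx² − (Σx)²/n = 15517 − 14535.125 = 981.875
Sxy = Σxy − (Σx)(Σy)/n = 6848.38 − 7286.3175 = -437.9375
Syy = Σy² − (Σy)²/n = 3889.5258 − 3652.56045 = 236.96535
R² = Sxy²/(Sxx·Syy) = (-437.9375)²/(981.875·236.96535) = 0.824296

0.824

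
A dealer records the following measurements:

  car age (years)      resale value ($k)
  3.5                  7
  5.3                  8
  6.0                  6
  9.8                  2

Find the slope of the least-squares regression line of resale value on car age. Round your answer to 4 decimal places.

-0.8985

n = 4, Σx = 24.6, Σy = 23, Σxy = 122.5, Σx² = 172.38
Sxx = Σx² − (Σx)²/n = 172.38 − 151.29 = 21.09
Sxy = Σxy − (Σx)(Σy)/n = 122.5 − 141.45 = -18.95
b = Sxy/Sxx = -18.95/21.09 = -0.898530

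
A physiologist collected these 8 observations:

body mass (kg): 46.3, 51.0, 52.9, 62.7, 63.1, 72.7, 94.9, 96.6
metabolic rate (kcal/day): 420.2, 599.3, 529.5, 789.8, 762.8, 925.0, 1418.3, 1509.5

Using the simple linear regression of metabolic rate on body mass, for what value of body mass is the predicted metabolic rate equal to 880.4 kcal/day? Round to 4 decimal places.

n = 8, Σx = 540.2, Σy = 6954.4, Σxy = 523345.12, Σx² = 39078.86
Sxx = Σx² − (Σx)²/n = 39078.86 − 36477.005 = 2601.855
Sxy = Σxy − (Σx)(Σy)/n = 523345.12 − 469595.86 = 53749.26
b = Sxy/Sxx = 53749.26/2601.855 = 20.658054
a = ȳ − b·x̄ = 869.3 − 20.658054·67.525 = -525.635068
Set a + b·x = 880.4: x = (880.4 − (-525.635068)) / 20.658054 = 68.062321

68.0623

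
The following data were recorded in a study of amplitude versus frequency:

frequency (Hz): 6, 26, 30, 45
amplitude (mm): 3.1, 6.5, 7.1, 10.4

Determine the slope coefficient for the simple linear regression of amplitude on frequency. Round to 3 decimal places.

0.185

n = 4, Σx = 107, Σy = 27.1, Σxy = 868.6, Σx² = 3637
Sxx = Σx² − (Σx)²/n = 3637 − 2862.25 = 774.75
Sxy = Σxy − (Σx)(Σy)/n = 868.6 − 724.925 = 143.675
b = Sxy/Sxx = 143.675/774.75 = 0.185447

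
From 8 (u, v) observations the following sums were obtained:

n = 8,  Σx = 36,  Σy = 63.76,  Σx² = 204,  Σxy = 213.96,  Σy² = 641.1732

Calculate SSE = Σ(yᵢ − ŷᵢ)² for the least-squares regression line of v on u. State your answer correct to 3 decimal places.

Sxx = Σx² − (Σx)²/n = 204 − 162 = 42
Sxy = Σxy − (Σx)(Σy)/n = 213.96 − 286.92 = -72.96
Syy = Σy² − (Σy)²/n = 641.1732 − 508.1672 = 133.006
b = Sxy/Sxx = -72.96/42 = -1.737143
SSE = Syy − b·Sxy = 133.006 − (-1.737143)·(-72.96) = 6.264057

6.264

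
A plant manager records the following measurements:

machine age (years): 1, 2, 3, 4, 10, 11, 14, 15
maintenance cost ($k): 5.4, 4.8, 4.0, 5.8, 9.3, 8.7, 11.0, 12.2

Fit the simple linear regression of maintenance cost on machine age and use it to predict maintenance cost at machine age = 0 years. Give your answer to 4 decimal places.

3.7007

n = 8, Σx = 60, Σy = 61.2, Σxy = 575.9, Σx² = 672
Sxx = Σx² − (Σx)²/n = 672 − 450 = 222
Sxy = Σxy − (Σx)(Σy)/n = 575.9 − 459 = 116.9
b = Sxy/Sxx = 116.9/222 = 0.526577
a = ȳ − b·x̄ = 7.65 − 0.526577·7.5 = 3.700676
ŷ(0) = a + b·0 = 3.700676 + 0.526577·0 = 3.700676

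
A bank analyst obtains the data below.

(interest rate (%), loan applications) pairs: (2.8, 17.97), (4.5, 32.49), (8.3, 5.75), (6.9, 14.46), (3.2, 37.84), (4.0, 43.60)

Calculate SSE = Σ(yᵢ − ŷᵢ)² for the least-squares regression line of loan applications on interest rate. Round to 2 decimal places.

n = 6, Σx = 29.7, Σy = 152.11, Σxy = 639.508, Σx² = 170.83, Σy² = 4953.5007
Sxx = Σx² − (Σx)²/n = 170.83 − 147.015 = 23.815
Sxy = Σxy − (Σx)(Σy)/n = 639.508 − 752.9445 = -113.4365
Syy = Σy² − (Σy)²/n = 4953.5007 − 3856.242017 = 1097.258683
b = Sxy/Sxx = -113.4365/23.815 = -4.763237
SSE = Syy − b·Sxy = 1097.258683 − (-4.763237)·(-113.4365) = 556.933698

556.93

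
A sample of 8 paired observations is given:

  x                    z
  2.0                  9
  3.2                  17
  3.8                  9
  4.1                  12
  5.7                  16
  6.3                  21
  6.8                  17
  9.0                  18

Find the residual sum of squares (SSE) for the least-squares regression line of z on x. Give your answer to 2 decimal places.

69.15

n = 8, Σx = 40.9, Σy = 119, Σxy = 656.9, Σx² = 244.91, Σy² = 1905
Sxx = Σx² − (Σx)²/n = 244.91 − 209.10125 = 35.80875
Sxy = Σxy − (Σx)(Σy)/n = 656.9 − 608.3875 = 48.5125
Syy = Σy² − (Σy)²/n = 1905 − 1770.125 = 134.875
b = Sxy/Sxx = 48.5125/35.80875 = 1.354767
SSE = Syy − b·Sxy = 134.875 − 1.354767·48.5125 = 69.151883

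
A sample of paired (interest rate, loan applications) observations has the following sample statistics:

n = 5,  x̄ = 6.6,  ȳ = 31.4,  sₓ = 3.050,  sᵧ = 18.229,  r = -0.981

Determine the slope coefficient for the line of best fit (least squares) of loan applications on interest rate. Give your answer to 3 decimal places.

-5.863

b = r · sᵧ/sₓ = -0.981 · 18.229/3.05 = -5.863164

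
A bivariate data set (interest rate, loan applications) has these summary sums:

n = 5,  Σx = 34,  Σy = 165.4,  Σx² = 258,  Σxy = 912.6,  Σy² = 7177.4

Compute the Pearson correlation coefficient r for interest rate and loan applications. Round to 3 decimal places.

-0.992

Sxx = Σx² − (Σx)²/n = 258 − 231.2 = 26.8
Sxy = Σxy − (Σx)(Σy)/n = 912.6 − 1124.72 = -212.12
Syy = Σy² − (Σy)²/n = 7177.4 − 5471.432 = 1705.968
r = Sxy/√(Sxx·Syy) = -212.12/√(45719.9424) = -212.12/213.822221 = -0.992039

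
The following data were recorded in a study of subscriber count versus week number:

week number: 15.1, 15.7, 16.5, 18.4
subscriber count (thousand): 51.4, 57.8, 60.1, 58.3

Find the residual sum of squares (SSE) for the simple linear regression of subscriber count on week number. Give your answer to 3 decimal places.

28.241

n = 4, Σx = 65.7, Σy = 227.6, Σxy = 3747.97, Σx² = 1085.31, Σy² = 12993.7
Sxx = Σx² − (Σx)²/n = 1085.31 − 1079.1225 = 6.1875
Sxy = Σxy − (Σx)(Σy)/n = 3747.97 − 3738.33 = 9.64
Syy = Σy² − (Σy)²/n = 12993.7 − 12950.44 = 43.26
b = Sxy/Sxx = 9.64/6.1875 = 1.557980
SSE = Syy − b·Sxy = 43.26 − 1.557980·9.64 = 28.241075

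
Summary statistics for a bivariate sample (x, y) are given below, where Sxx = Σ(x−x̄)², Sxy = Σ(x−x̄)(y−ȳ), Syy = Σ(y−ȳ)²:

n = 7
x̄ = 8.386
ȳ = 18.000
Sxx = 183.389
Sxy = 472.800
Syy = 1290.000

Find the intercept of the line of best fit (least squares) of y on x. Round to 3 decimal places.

-3.620

b = Sxy/Sxx = 472.8/183.389 = 2.578126
a = ȳ − b·x̄ = 18 − 2.578126·8.386 = -3.620167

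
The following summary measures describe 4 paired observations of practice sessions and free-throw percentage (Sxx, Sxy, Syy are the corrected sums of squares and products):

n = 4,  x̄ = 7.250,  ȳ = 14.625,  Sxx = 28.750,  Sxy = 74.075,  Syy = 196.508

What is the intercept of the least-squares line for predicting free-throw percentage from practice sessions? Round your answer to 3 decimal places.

-4.055

b = Sxy/Sxx = 74.075/28.75 = 2.576522
a = ȳ − b·x̄ = 14.625 − 2.576522·7.25 = -4.054783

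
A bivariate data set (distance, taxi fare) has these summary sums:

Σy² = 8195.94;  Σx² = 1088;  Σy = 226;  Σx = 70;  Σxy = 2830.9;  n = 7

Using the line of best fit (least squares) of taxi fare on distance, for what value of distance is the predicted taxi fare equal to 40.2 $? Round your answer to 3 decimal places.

Sxx = Σx² − (Σx)²/n = 1088 − 700 = 388
Sxy = Σxy − (Σx)(Σy)/n = 2830.9 − 2260 = 570.9
b = Sxy/Sxx = 570.9/388 = 1.471392
a = ȳ − b·x̄ = 32.285714 − 1.471392·10 = 17.571797
Set a + b·x = 40.2: x = (40.2 − 17.571797) / 1.471392 = 15.378775

15.379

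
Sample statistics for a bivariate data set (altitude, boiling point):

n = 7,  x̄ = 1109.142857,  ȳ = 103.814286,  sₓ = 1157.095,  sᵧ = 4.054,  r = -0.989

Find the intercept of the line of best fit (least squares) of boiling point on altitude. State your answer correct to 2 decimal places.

107.66

b = r · sᵧ/sₓ = -0.989 · 4.054/1157.095 = -0.003465
a = ȳ − b·x̄ = 103.814286 − (-0.003465)·1109.142857 = 107.657535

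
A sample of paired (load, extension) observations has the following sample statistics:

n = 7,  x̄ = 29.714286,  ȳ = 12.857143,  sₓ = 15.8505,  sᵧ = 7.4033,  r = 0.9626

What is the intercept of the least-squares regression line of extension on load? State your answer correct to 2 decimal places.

b = r · sᵧ/sₓ = 0.9626 · 7.4033/15.8505 = 0.449602
a = ȳ − b·x̄ = 12.857143 − 0.449602·29.714286 = -0.502460

-0.50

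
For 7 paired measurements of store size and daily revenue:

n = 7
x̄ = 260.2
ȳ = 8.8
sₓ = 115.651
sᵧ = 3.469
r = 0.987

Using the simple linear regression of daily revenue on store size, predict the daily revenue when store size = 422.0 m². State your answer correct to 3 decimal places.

b = r · sᵧ/sₓ = 0.987 · 3.469/115.651 = 0.029605
a = ȳ − b·x̄ = 8.8 − 0.029605·260.2 = 1.096655
ŷ(422.0) = a + b·422.0 = 1.096655 + 0.029605·422 = 13.590166

13.590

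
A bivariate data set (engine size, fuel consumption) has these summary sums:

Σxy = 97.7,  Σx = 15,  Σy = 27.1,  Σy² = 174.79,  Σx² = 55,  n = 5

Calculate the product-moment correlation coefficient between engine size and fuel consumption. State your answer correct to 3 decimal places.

0.982

Sxx = Σx² − (Σx)²/n = 55 − 45 = 10
Sxy = Σxy − (Σx)(Σy)/n = 97.7 − 81.3 = 16.4
Syy = Σy² − (Σy)²/n = 174.79 − 146.882 = 27.908
r = Sxy/√(Sxx·Syy) = 16.4/√(279.08) = 16.4/16.705688 = 0.981702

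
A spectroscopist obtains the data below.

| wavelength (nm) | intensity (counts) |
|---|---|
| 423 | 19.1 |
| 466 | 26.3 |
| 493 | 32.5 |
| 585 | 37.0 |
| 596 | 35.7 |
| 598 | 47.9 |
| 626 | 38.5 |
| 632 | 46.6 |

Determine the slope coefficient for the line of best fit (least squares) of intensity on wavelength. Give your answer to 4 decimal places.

n = 8, Σx = 4419, Σy = 283.6, Σxy = 161476.2, Σx² = 2485479
Sxx = Σx² − (Σx)²/n = 2485479 − 2440945.125 = 44533.875
Sxy = Σxy − (Σx)(Σy)/n = 161476.2 − 156653.55 = 4822.65
b = Sxy/Sxx = 4822.65/44533.875 = 0.108292

0.1083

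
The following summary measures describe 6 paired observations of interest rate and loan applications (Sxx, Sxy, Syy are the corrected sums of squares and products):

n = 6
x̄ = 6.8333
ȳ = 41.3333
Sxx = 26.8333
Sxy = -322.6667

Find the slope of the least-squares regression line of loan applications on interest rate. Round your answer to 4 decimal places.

-12.0249

b = Sxy/Sxx = -322.6667/26.8333 = -12.024861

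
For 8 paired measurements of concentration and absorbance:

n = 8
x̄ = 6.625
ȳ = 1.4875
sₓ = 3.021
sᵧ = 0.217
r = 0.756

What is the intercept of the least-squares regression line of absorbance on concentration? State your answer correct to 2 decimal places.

b = r · sᵧ/sₓ = 0.756 · 0.217/3.021 = 0.054304
a = ȳ − b·x̄ = 1.4875 − 0.054304·6.625 = 1.127737

1.13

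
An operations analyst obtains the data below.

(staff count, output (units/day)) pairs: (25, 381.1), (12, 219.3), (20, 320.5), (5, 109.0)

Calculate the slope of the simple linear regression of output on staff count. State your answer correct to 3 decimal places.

13.522

n = 4, Σx = 62, Σy = 1029.9, Σxy = 19114.1, Σx² = 1194
Sxx = Σx² − (Σx)²/n = 1194 − 961 = 233
Sxy = Σxy − (Σx)(Σy)/n = 19114.1 − 15963.45 = 3150.65
b = Sxy/Sxx = 3150.65/233 = 13.522103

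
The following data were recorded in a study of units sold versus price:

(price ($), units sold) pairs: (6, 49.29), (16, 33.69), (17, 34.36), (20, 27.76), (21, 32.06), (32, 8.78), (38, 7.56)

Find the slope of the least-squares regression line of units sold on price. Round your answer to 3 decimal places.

-1.378

n = 7, Σx = 150, Σy = 193.5, Σxy = 3215.6, Σx² = 3890
Sxx = Σx² − (Σx)²/n = 3890 − 3214.285714 = 675.714286
Sxy = Σxy − (Σx)(Σy)/n = 3215.6 − 4146.428571 = -930.828571
b = Sxy/Sxx = -930.828571/675.714286 = -1.377548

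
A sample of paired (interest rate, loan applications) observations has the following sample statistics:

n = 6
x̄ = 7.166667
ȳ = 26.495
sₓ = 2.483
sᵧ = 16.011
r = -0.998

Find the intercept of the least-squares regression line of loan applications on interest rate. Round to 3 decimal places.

b = r · sᵧ/sₓ = -0.998 · 16.011/2.483 = -6.435352
a = ȳ − b·x̄ = 26.495 − (-6.435352)·7.166667 = 72.615022

72.615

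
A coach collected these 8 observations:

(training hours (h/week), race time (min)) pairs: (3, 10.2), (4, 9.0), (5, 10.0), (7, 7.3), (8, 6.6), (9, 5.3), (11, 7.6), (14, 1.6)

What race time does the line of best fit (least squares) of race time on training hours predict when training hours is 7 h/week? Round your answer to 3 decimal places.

n = 8, Σx = 61, Σy = 57.6, Σxy = 374.2, Σx² = 561
Sxx = Σx² − (Σx)²/n = 561 − 465.125 = 95.875
Sxy = Σxy − (Σx)(Σy)/n = 374.2 − 439.2 = -65
b = Sxy/Sxx = -65/95.875 = -0.677966
a = ȳ − b·x̄ = 7.2 − (-0.677966)·7.625 = 12.369492
ŷ(7) = a + b·7 = 12.369492 + (-0.677966)·7 = 7.623729

7.624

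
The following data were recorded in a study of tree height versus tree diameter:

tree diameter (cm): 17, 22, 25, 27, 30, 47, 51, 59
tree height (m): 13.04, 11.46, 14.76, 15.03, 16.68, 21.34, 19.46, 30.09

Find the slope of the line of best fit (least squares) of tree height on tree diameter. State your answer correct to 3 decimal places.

0.356

n = 8, Σx = 278, Σy = 141.86, Σxy = 5519.76, Σx² = 11318
Sxx = Σx² − (Σx)²/n = 11318 − 9660.5 = 1657.5
Sxy = Σxy − (Σx)(Σy)/n = 5519.76 − 4929.635 = 590.125
b = Sxy/Sxx = 590.125/1657.5 = 0.356033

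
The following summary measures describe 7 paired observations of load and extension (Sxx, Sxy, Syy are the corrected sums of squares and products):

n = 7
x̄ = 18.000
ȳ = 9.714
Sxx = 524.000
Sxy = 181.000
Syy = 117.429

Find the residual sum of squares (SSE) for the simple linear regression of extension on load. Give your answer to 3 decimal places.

b = Sxy/Sxx = 181/524 = 0.345420
SSE = Syy − b·Sxy = 117.429 − 0.345420·181 = 54.908008

54.908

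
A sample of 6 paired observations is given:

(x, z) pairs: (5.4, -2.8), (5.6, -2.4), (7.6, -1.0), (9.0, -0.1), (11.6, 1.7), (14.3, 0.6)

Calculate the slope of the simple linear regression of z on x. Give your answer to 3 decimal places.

n = 6, Σx = 53.5, Σy = -4, Σxy = -8.76, Σx² = 538.33
Sxx = Σx² − (Σx)²/n = 538.33 − 477.041667 = 61.288333
Sxy = Σxy − (Σx)(Σy)/n = -8.76 − (-35.666667) = 26.906667
b = Sxy/Sxx = 26.906667/61.288333 = 0.439018

0.439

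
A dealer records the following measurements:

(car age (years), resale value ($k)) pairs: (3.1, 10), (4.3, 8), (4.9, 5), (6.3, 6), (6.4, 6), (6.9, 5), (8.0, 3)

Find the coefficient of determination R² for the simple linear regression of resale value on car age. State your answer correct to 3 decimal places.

0.804

n = 7, Σx = 39.9, Σy = 43, Σxy = 224.6, Σx² = 244.37, Σy² = 295
Sxx = Σx² − (Σx)²/n = 244.37 − 227.43 = 16.94
Sxy = Σxy − (Σx)(Σy)/n = 224.6 − 245.1 = -20.5
Syy = Σy² − (Σy)²/n = 295 − 264.142857 = 30.857143
R² = Sxy²/(Sxx·Syy) = (-20.5)²/(16.94·30.857143) = 0.803968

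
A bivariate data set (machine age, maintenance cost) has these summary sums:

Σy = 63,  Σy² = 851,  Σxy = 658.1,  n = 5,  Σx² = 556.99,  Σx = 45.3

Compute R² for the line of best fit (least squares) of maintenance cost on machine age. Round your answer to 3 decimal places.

Sxx = Σx² − (Σx)²/n = 556.99 − 410.418 = 146.572
Sxy = Σxy − (Σx)(Σy)/n = 658.1 − 570.78 = 87.32
Syy = Σy² − (Σy)²/n = 851 − 793.8 = 57.2
R² = Sxy²/(Sxx·Syy) = (87.32)²/(146.572·57.2) = 0.909453

0.909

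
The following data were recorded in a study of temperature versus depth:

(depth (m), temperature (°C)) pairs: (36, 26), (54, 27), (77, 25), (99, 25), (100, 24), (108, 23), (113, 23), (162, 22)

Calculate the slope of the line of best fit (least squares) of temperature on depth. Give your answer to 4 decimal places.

-0.0396

n = 8, Σx = 749, Σy = 195, Σxy = 17841, Σx² = 80619
Sxx = Σx² − (Σx)²/n = 80619 − 70125.125 = 10493.875
Sxy = Σxy − (Σx)(Σy)/n = 17841 − 18256.875 = -415.875
b = Sxy/Sxx = -415.875/10493.875 = -0.039630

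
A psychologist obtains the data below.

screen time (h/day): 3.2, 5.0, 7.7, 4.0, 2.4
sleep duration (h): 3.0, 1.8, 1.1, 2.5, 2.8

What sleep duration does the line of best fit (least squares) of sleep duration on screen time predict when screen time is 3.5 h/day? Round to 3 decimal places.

2.591

n = 5, Σx = 22.3, Σy = 11.2, Σxy = 43.79, Σx² = 116.29
Sxx = Σx² − (Σx)²/n = 116.29 − 99.458 = 16.832
Sxy = Σxy − (Σx)(Σy)/n = 43.79 − 49.952 = -6.162
b = Sxy/Sxx = -6.162/16.832 = -0.366088
a = ȳ − b·x̄ = 2.24 − (-0.366088)·4.46 = 3.872754
ŷ(3.5) = a + b·3.5 = 3.872754 + (-0.366088)·3.5 = 2.591445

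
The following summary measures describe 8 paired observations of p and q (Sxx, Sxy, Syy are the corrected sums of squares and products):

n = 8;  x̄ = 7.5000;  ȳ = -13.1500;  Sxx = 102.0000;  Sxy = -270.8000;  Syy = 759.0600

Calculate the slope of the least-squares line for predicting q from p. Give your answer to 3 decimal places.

b = Sxy/Sxx = -270.8/102 = -2.654902

-2.655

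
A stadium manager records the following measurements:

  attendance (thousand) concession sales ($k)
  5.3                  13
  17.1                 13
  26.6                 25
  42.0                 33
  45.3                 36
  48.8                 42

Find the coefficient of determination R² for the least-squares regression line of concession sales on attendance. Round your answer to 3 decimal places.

0.939

n = 6, Σx = 185.1, Σy = 162, Σxy = 6022.6, Σx² = 7225.59, Σy² = 5112
Sxx = Σx² − (Σx)²/n = 7225.59 − 5710.335 = 1515.255
Sxy = Σxy − (Σx)(Σy)/n = 6022.6 − 4997.7 = 1024.9
Syy = Σy² − (Σy)²/n = 5112 − 4374 = 738
R² = Sxy²/(Sxx·Syy) = (1024.9)²/(1515.255·738) = 0.939336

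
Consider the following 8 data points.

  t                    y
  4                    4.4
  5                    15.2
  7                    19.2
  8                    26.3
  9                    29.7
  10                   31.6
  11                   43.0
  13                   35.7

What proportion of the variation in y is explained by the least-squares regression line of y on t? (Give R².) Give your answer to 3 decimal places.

n = 8, Σx = 67, Σy = 205.1, Σxy = 1958.8, Σx² = 625, Σy² = 6314.87
Sxx = Σx² − (Σx)²/n = 625 − 561.125 = 63.875
Sxy = Σxy − (Σx)(Σy)/n = 1958.8 − 1717.7125 = 241.0875
Syy = Σy² − (Σy)²/n = 6314.87 − 5258.25125 = 1056.61875
R² = Sxy²/(Sxx·Syy) = (241.0875)²/(63.875·1056.61875) = 0.861192

0.861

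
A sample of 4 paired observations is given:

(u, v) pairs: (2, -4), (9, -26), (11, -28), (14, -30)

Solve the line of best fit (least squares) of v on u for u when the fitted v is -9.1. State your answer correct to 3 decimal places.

3.347

n = 4, Σx = 36, Σy = -88, Σxy = -970, Σx² = 402
Sxx = Σx² − (Σx)²/n = 402 − 324 = 78
Sxy = Σxy − (Σx)(Σy)/n = -970 − (-792) = -178
b = Sxy/Sxx = -178/78 = -2.282051
a = ȳ − b·x̄ = -22 − (-2.282051)·9 = -1.461538
Set a + b·x = -9.1: x = (-9.1 − (-1.461538)) / (-2.282051) = 3.347191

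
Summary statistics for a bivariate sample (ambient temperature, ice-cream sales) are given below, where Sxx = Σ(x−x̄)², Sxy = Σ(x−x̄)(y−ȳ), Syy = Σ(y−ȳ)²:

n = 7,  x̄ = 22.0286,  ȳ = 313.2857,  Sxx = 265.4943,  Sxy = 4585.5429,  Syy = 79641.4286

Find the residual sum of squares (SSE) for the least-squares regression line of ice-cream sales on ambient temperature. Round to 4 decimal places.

441.2210

b = Sxy/Sxx = 4585.5429/265.4943 = 17.271719
SSE = Syy − b·Sxy = 79641.4286 − 17.271719·4585.5429 = 441.220958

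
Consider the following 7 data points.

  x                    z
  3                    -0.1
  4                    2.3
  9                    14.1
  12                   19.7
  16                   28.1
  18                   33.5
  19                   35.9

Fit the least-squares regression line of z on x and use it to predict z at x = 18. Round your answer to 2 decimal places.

33.31

n = 7, Σx = 81, Σy = 133.5, Σxy = 2106.9, Σx² = 1191
Sxx = Σx² − (Σx)²/n = 1191 − 937.285714 = 253.714286
Sxy = Σxy − (Σx)(Σy)/n = 2106.9 − 1544.785714 = 562.114286
b = Sxy/Sxx = 562.114286/253.714286 = 2.215541
a = ȳ − b·x̄ = 19.071429 − 2.215541·11.571429 = -6.565541
ŷ(18) = a + b·18 = -6.565541 + 2.215541·18 = 33.314189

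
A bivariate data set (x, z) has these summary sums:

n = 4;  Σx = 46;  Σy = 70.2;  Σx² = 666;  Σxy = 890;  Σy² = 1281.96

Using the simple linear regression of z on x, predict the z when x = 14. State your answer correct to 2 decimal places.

Sxx = Σx² − (Σx)²/n = 666 − 529 = 137
Sxy = Σxy − (Σx)(Σy)/n = 890 − 807.3 = 82.7
b = Sxy/Sxx = 82.7/137 = 0.603650
a = ȳ − b·x̄ = 17.55 − 0.603650·11.5 = 10.608029
ŷ(14) = a + b·14 = 10.608029 + 0.603650·14 = 19.059124

19.06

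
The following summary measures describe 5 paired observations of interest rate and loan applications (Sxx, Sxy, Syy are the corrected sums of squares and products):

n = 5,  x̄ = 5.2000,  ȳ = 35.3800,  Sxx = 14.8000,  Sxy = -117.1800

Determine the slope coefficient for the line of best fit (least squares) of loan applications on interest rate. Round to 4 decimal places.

b = Sxy/Sxx = -117.18/14.8 = -7.917568

-7.9176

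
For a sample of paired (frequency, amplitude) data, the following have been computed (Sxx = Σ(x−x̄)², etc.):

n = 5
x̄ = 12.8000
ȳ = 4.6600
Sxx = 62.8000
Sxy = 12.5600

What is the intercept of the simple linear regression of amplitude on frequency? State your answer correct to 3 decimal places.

b = Sxy/Sxx = 12.56/62.8 = 0.2
a = ȳ − b·x̄ = 4.66 − 0.2·12.8 = 2.1

2.100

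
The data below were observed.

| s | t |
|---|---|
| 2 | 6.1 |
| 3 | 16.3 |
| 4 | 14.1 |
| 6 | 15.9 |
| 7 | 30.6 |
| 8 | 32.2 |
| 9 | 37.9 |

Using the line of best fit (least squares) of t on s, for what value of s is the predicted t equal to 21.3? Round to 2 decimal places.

n = 7, Σx = 39, Σy = 153.1, Σxy = 1025.8, Σx² = 259
Sxx = Σx² − (Σx)²/n = 259 − 217.285714 = 41.714286
Sxy = Σxy − (Σx)(Σy)/n = 1025.8 − 852.985714 = 172.814286
b = Sxy/Sxx = 172.814286/41.714286 = 4.142808
a = ȳ − b·x̄ = 21.871429 − 4.142808·5.571429 = -1.209932
Set a + b·x = 21.3: x = (21.3 − (-1.209932)) / 4.142808 = 5.433496

5.43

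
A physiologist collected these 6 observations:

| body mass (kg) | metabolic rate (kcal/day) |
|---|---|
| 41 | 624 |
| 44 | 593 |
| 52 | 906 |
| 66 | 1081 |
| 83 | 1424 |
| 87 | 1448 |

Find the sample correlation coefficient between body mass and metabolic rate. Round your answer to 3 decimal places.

0.989

n = 6, Σx = 373, Σy = 6076, Σxy = 414302, Σx² = 25135, Σy² = 6854902
Sxx = Σx² − (Σx)²/n = 25135 − 23188.166667 = 1946.833333
Sxy = Σxy − (Σx)(Σy)/n = 414302 − 377724.666667 = 36577.333333
Syy = Σy² − (Σy)²/n = 6854902 − 6152962.666667 = 701939.333333
r = Sxy/√(Sxx·Syy) = 36577.333333/√(1366558892.111111) = 36577.333333/36966.997337 = 0.989459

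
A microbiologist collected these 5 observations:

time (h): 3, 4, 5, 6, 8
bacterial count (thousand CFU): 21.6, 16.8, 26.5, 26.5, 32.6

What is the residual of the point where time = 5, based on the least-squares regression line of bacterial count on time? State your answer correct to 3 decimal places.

2.234

n = 5, Σx = 26, Σy = 124, Σxy = 684.3, Σx² = 150
Sxx = Σx² − (Σx)²/n = 150 − 135.2 = 14.8
Sxy = Σxy − (Σx)(Σy)/n = 684.3 − 644.8 = 39.5
b = Sxy/Sxx = 39.5/14.8 = 2.668919
a = ȳ − b·x̄ = 24.8 − 2.668919·5.2 = 10.921622
ŷ(5) = 10.921622 + 2.668919·5 = 24.266216
residual = y − ŷ = 26.5 − 24.266216 = 2.233784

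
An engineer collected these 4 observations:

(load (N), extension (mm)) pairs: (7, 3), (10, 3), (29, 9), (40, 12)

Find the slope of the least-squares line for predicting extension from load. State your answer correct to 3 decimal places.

n = 4, Σx = 86, Σy = 27, Σxy = 792, Σx² = 2590
Sxx = Σx² − (Σx)²/n = 2590 − 1849 = 741
Sxy = Σxy − (Σx)(Σy)/n = 792 − 580.5 = 211.5
b = Sxy/Sxx = 211.5/741 = 0.285425

0.285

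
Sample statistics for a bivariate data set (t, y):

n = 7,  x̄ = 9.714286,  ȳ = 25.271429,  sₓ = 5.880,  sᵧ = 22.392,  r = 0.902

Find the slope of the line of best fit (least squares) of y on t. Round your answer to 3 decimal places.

b = r · sᵧ/sₓ = 0.902 · 22.392/5.88 = 3.434963

3.435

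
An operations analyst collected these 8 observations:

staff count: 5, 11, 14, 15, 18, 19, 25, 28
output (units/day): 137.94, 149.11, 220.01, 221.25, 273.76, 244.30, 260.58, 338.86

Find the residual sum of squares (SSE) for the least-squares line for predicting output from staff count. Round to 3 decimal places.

4134.960

n = 8, Σx = 135, Σy = 1845.81, Σxy = 34300.76, Σx² = 2661, Σy² = 455972.2619
Sxx = Σx² − (Σx)²/n = 2661 − 2278.125 = 382.875
Sxy = Σxy − (Σx)(Σy)/n = 34300.76 − 31148.04375 = 3152.71625
Syy = Σy² − (Σy)²/n = 455972.2619 − 425876.819513 = 30095.442387
b = Sxy/Sxx = 3152.71625/382.875 = 8.234323
SSE = Syy − b·Sxy = 30095.442387 − 8.234323·3152.71625 = 4134.959846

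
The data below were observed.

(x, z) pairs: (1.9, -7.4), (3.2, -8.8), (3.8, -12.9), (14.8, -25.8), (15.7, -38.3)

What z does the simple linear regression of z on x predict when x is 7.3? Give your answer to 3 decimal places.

n = 5, Σx = 39.4, Σy = -93.2, Σxy = -1074.39, Σx² = 493.82
Sxx = Σx² − (Σx)²/n = 493.82 − 310.472 = 183.348
Sxy = Σxy − (Σx)(Σy)/n = -1074.39 − (-734.416) = -339.974
b = Sxy/Sxx = -339.974/183.348 = -1.854255
a = ȳ − b·x̄ = -18.64 − (-1.854255)·7.88 = -4.028468
ŷ(7.3) = a + b·7.3 = -4.028468 + (-1.854255)·7.3 = -17.564532

-17.565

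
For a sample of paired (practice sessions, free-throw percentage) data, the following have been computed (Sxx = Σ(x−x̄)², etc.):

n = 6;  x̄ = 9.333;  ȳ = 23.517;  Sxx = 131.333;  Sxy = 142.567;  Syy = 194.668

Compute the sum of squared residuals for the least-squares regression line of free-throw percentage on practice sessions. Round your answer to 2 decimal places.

39.91

b = Sxy/Sxx = 142.567/131.333 = 1.085538
SSE = Syy − b·Sxy = 194.668 − 1.085538·142.567 = 39.906063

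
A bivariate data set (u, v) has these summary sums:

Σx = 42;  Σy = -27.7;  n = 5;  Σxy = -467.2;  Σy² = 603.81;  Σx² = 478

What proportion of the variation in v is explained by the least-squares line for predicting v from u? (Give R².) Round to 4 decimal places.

Sxx = Σx² − (Σx)²/n = 478 − 352.8 = 125.2
Sxy = Σxy − (Σx)(Σy)/n = -467.2 − (-232.68) = -234.52
Syy = Σy² − (Σy)²/n = 603.81 − 153.458 = 450.352
R² = Sxy²/(Sxx·Syy) = (-234.52)²/(125.2·450.352) = 0.975446

0.9754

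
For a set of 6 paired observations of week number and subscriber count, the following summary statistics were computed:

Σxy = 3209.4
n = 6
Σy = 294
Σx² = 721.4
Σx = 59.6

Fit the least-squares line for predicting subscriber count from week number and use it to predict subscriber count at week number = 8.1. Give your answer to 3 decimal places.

44.905

Sxx = Σx² − (Σx)²/n = 721.4 − 592.026667 = 129.373333
Sxy = Σxy − (Σx)(Σy)/n = 3209.4 − 2920.4 = 289
b = Sxy/Sxx = 289/129.373333 = 2.233845
a = ȳ − b·x̄ = 49 − 2.233845·9.933333 = 26.810471
ŷ(8.1) = a + b·8.1 = 26.810471 + 2.233845·8.1 = 44.904617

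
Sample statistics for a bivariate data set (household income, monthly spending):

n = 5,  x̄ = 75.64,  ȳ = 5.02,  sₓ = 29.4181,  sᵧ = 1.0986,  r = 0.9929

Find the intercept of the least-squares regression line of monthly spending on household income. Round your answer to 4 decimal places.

2.2153

b = r · sᵧ/sₓ = 0.9929 · 1.0986/29.4181 = 0.037079
a = ȳ − b·x̄ = 5.02 − 0.037079·75.64 = 2.215328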